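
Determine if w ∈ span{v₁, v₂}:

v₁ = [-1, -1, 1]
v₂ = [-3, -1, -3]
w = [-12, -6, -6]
Yes

Form the augmented matrix and row-reduce:
[v₁|v₂|w] = 
  [ -1,  -3, -12]
  [ -1,  -1,  -6]
  [  1,  -3,  -6]
R2 → R2 - (1)·R1
R3 → R3 + (1)·R1
R3 → R3 + (3)·R2
REF = 
  [ -1,  -3, -12]
  [  0,   2,   6]
  [  0,   0,   0]

No row of the form [0 0 | nonzero], so the system is consistent. Back-substitution gives c₁ = 3, c₂ = 3: w = (3)·v₁ + (3)·v₂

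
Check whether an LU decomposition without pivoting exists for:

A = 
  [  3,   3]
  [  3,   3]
Yes.
A[1,1] = 3 ≠ 0, so Gaussian elimination proceeds without a row swap: multiplier ℓ₂₁ = (3)/(3) = 1, and U[2,2] = 3 - (1)(3) = 0.
L = 
  [  1,   0]
  [  1,   1]
U = 
  [  3,   3]
  [  0,   0]
Check row 2 of LU: [(1)(3), (1)(3) + 0] = [3, 3] = row 2 of A ✓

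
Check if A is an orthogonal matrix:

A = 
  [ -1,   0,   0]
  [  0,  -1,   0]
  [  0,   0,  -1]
Yes

AᵀA = 
  [  1,   0,   0]
  [  0,   1,   0]
  [  0,   0,   1]
= I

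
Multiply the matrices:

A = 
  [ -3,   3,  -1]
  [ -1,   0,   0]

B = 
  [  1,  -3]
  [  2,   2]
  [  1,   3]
AB = 
  [  2,  12]
  [ -1,   3]

A is 2×3 and B is 3×2, so AB is 2×2. Each entry is (row of A)·(column of B):
AB[1,1] = (-3)(1) + (3)(2) + (-1)(1) = 2
AB[1,2] = (-3)(-3) + (3)(2) + (-1)(3) = 12
AB[2,1] = (-1)(1) + (0)(2) + (0)(1) = -1
AB[2,2] = (-1)(-3) + (0)(2) + (0)(3) = 3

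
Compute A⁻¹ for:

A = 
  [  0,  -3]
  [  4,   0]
det(A) = (0)(0) - (-3)(4) = 12
For a 2×2 matrix, A⁻¹ = (1/det(A)) · [[d, -b], [-c, a]]
    = (1/12) · [[0, 3], [-4, 0]]

A⁻¹ = 
  [   0,  1/4]
  [-1/3,    0]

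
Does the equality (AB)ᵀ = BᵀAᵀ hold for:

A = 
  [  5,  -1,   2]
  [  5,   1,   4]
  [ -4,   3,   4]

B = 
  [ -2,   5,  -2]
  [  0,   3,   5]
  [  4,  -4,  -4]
Yes

(AB)ᵀ = 
  [ -2,   6,  24]
  [ 14,  12, -27]
  [-23, -21,   7]

BᵀAᵀ = 
  [ -2,   6,  24]
  [ 14,  12, -27]
  [-23, -21,   7]

Both sides are equal — this is the standard identity (AB)ᵀ = BᵀAᵀ, which holds for all A, B.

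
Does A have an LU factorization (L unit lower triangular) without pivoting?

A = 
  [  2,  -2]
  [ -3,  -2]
Yes.
A[1,1] = 2 ≠ 0, so Gaussian elimination proceeds without a row swap: multiplier ℓ₂₁ = (-3)/(2) = -3/2, and U[2,2] = -2 - (-3/2)(-2) = -5.
L = 
  [   1,    0]
  [-3/2,    1]
U = 
  [  2,  -2]
  [  0,  -5]
Check row 2 of LU: [(-3/2)(2), (-3/2)(-2) + (-5)] = [-3, -2] = row 2 of A ✓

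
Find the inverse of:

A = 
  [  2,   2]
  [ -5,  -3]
det(A) = (2)(-3) - (2)(-5) = 4
For a 2×2 matrix, A⁻¹ = (1/det(A)) · [[d, -b], [-c, a]]
    = (1/4) · [[-3, -2], [5, 2]]

A⁻¹ = 
  [-3/4, -1/2]
  [ 5/4,  1/2]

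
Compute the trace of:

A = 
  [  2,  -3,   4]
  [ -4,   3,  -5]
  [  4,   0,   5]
10

tr(A) = 2 + 3 + 5 = 10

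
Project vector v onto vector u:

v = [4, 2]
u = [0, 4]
proj_u(v) = [0, 2]

v·u = (4)(0) + (2)(4) = 8
u·u = (0)² + (4)² = 16
proj_u(v) = (v·u / u·u) × u = (8/16) × u = (1/2) × u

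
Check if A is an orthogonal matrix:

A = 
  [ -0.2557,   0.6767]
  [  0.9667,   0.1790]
No

AᵀA = 
  [  0.9999,   0]
  [  0,   0.4900]
≠ I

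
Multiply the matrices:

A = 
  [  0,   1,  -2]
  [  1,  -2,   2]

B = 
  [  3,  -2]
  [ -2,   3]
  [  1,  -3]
AB = 
  [ -4,   9]
  [  9, -14]

A is 2×3 and B is 3×2, so AB is 2×2. Each entry is (row of A)·(column of B):
AB[1,1] = (0)(3) + (1)(-2) + (-2)(1) = -4
AB[1,2] = (0)(-2) + (1)(3) + (-2)(-3) = 9
AB[2,1] = (1)(3) + (-2)(-2) + (2)(1) = 9
AB[2,2] = (1)(-2) + (-2)(3) + (2)(-3) = -14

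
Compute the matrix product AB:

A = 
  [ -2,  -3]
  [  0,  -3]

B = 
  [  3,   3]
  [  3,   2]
A is 2×2 and B is 2×2, so AB is 2×2. Each entry is (row of A)·(column of B):
AB[1,1] = (-2)(3) + (-3)(3) = -15
AB[1,2] = (-2)(3) + (-3)(2) = -12
AB[2,1] = (0)(3) + (-3)(3) = -9
AB[2,2] = (0)(3) + (-3)(2) = -6

AB = 
  [-15, -12]
  [ -9,  -6]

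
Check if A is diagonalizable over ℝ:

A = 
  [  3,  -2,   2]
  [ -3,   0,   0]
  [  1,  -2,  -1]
No

Characteristic polynomial: det(λI - A) = λ³ - 2λ² - 11λ - 18
By the rational root theorem any rational root is an integer dividing 18; none of those is a root, so p(λ) has no rational roots and hence (being an irreducible cubic) no repeated roots.
Discriminant of the cubic: Δ = -10644
Δ < 0 ⇒ one real eigenvalue and a complex-conjugate pair: λ ≈ 4.954, -1.477 + 1.205i, -1.477 - 1.205i
Has complex eigenvalues (not diagonalizable over ℝ).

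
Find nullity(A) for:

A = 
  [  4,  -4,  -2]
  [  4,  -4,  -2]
nullity(A) = 2

Row reduce:
R2 → R2 - (1)·R1
REF = 
  [  4,  -4,  -2]
  [  0,   0,   0]
Pivot columns: 1 → 1 pivot.
rank(A) = 1, so nullity(A) = 3 - 1 = 2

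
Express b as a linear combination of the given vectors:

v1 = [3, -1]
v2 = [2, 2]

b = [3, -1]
c1 = 1, c2 = 0

b = 1·v1 + 0·v2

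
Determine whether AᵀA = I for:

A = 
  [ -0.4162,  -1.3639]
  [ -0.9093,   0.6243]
No

AᵀA = 
  [  1,   0]
  [  0,   2.2500]
≠ I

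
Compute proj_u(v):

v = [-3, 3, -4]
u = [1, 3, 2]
proj_u(v) = [-1/7, -3/7, -2/7]

v·u = (-3)(1) + (3)(3) + (-4)(2) = -2
u·u = (1)² + (3)² + (2)² = 14
proj_u(v) = (v·u / u·u) × u = (-2/14) × u = (-1/7) × u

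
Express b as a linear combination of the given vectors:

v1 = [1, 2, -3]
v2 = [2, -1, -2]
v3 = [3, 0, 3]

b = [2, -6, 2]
c1 = -2, c2 = 2, c3 = 0

b = -2·v1 + 2·v2 + 0·v3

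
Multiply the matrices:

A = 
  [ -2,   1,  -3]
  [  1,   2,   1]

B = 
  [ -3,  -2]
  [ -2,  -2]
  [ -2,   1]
A is 2×3 and B is 3×2, so AB is 2×2. Each entry is (row of A)·(column of B):
AB[1,1] = (-2)(-3) + (1)(-2) + (-3)(-2) = 10
AB[1,2] = (-2)(-2) + (1)(-2) + (-3)(1) = -1
AB[2,1] = (1)(-3) + (2)(-2) + (1)(-2) = -9
AB[2,2] = (1)(-2) + (2)(-2) + (1)(1) = -5

AB = 
  [ 10,  -1]
  [ -9,  -5]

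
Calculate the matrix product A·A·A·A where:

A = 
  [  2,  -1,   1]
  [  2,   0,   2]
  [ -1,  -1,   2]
A^4 = 
  [-17,   7, -14]
  [-42,   4, -14]
  [-14,  21, -17]

A² = A·A:
A²[1,1] = (2)(2) + (-1)(2) + (1)(-1) = 1
A²[1,2] = (2)(-1) + (-1)(0) + (1)(-1) = -3
A²[1,3] = (2)(1) + (-1)(2) + (1)(2) = 2
A²[2,1] = (2)(2) + (0)(2) + (2)(-1) = 2
A²[2,2] = (2)(-1) + (0)(0) + (2)(-1) = -4
A²[2,3] = (2)(1) + (0)(2) + (2)(2) = 6
A²[3,1] = (-1)(2) + (-1)(2) + (2)(-1) = -6
A²[3,2] = (-1)(-1) + (-1)(0) + (2)(-1) = -1
A²[3,3] = (-1)(1) + (-1)(2) + (2)(2) = 1
A² = 
  [  1,  -3,   2]
  [  2,  -4,   6]
  [ -6,  -1,   1]

A^3 = A^2·A:
A^3[1,1] = (1)(2) + (-3)(2) + (2)(-1) = -6
A^3[1,2] = (1)(-1) + (-3)(0) + (2)(-1) = -3
A^3[1,3] = (1)(1) + (-3)(2) + (2)(2) = -1
A^3[2,1] = (2)(2) + (-4)(2) + (6)(-1) = -10
A^3[2,2] = (2)(-1) + (-4)(0) + (6)(-1) = -8
A^3[2,3] = (2)(1) + (-4)(2) + (6)(2) = 6
A^3[3,1] = (-6)(2) + (-1)(2) + (1)(-1) = -15
A^3[3,2] = (-6)(-1) + (-1)(0) + (1)(-1) = 5
A^3[3,3] = (-6)(1) + (-1)(2) + (1)(2) = -6
A^3 = 
  [ -6,  -3,  -1]
  [-10,  -8,   6]
  [-15,   5,  -6]

A^4 = A^3·A:
A^4[1,1] = (-6)(2) + (-3)(2) + (-1)(-1) = -17
A^4[1,2] = (-6)(-1) + (-3)(0) + (-1)(-1) = 7
A^4[1,3] = (-6)(1) + (-3)(2) + (-1)(2) = -14
A^4[2,1] = (-10)(2) + (-8)(2) + (6)(-1) = -42
A^4[2,2] = (-10)(-1) + (-8)(0) + (6)(-1) = 4
A^4[2,3] = (-10)(1) + (-8)(2) + (6)(2) = -14
A^4[3,1] = (-15)(2) + (5)(2) + (-6)(-1) = -14
A^4[3,2] = (-15)(-1) + (5)(0) + (-6)(-1) = 21
A^4[3,3] = (-15)(1) + (5)(2) + (-6)(2) = -17
A^4 = 
  [-17,   7, -14]
  [-42,   4, -14]
  [-14,  21, -17]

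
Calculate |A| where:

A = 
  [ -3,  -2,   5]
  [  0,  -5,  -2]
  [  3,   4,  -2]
Cofactor expansion along row 1:
det(A) = (-3)·((-5)(-2) - (-2)(4)) - (-2)·((0)(-2) - (-2)(3)) + (5)·((0)(4) - (-5)(3))
  = (-3)(18) - (-2)(6) + (5)(15)
  = 33

det(A) = 33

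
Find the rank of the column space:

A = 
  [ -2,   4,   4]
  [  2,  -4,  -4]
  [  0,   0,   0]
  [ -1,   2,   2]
Row reduce:
R2 → R2 + (1)·R1
R4 → R4 - (1/2)·R1
REF = 
  [ -2,   4,   4]
  [  0,   0,   0]
  [  0,   0,   0]
  [  0,   0,   0]
Pivot columns: 1 → 1 pivot.
dim(Col(A)) = number of pivot columns = 1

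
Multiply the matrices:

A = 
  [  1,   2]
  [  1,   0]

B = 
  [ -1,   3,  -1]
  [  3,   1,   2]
AB = 
  [  5,   5,   3]
  [ -1,   3,  -1]

A is 2×2 and B is 2×3, so AB is 2×3. Each entry is (row of A)·(column of B):
AB[1,1] = (1)(-1) + (2)(3) = 5
AB[1,2] = (1)(3) + (2)(1) = 5
AB[1,3] = (1)(-1) + (2)(2) = 3
AB[2,1] = (1)(-1) + (0)(3) = -1
AB[2,2] = (1)(3) + (0)(1) = 3
AB[2,3] = (1)(-1) + (0)(2) = -1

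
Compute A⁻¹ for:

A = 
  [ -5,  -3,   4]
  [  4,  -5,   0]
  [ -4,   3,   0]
det(A) = (-5)·((-5)(0) - (0)(3)) - (-3)·((4)(0) - (0)(-4)) + (4)·((4)(3) - (-5)(-4))
  = (-5)(0) - (-3)(0) + (4)(-8)
  = -32
det(A) = -32 ≠ 0, so A is invertible.

Cofactors Cᵢⱼ = (-1)ⁱ⁺ʲ·Mᵢⱼ:
C = 
  [  0,   0,  -8]
  [ 12,  16,  27]
  [ 20,  16,  37]

adj(A) = Cᵀ:
adj(A) = 
  [  0,  12,  20]
  [  0,  16,  16]
  [ -8,  27,  37]

A⁻¹ = (-1/32) · adj(A):
A⁻¹ = 
  [     0,   -3/8,   -5/8]
  [     0,   -1/2,   -1/2]
  [   1/4, -27/32, -37/32]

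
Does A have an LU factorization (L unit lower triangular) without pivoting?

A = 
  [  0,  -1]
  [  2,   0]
No.
A[1,1] = 0 but A[2,1] = 2 ≠ 0. Any LU with L unit lower triangular has (LU)[1,1] = U[1,1] and (LU)[2,1] = L[2,1]·U[1,1]; matching A forces U[1,1] = 0, which then forces (LU)[2,1] = 0 ≠ 2. A row swap (pivoting) is required.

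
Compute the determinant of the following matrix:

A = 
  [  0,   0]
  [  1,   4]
For a 2×2 matrix, det = ad - bc = (0)(4) - (0)(1) = 0

det(A) = 0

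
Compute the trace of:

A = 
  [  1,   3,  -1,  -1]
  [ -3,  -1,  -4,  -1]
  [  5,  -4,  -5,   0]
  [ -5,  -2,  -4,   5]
0

tr(A) = 1 + -1 + -5 + 5 = 0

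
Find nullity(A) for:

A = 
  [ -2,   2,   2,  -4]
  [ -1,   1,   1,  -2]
nullity(A) = 3

Row reduce:
R2 → R2 - (1/2)·R1
REF = 
  [ -2,   2,   2,  -4]
  [  0,   0,   0,   0]
Pivot columns: 1 → 1 pivot.
rank(A) = 1, so nullity(A) = 4 - 1 = 3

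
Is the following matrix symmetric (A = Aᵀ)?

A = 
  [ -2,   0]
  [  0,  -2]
Yes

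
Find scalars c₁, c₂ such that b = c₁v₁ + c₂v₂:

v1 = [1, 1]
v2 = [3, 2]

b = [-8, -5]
c1 = 1, c2 = -3

b = 1·v1 + -3·v2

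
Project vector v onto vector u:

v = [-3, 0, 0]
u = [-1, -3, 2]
proj_u(v) = [-3/14, -9/14, 3/7]

v·u = (-3)(-1) + (0)(-3) + (0)(2) = 3
u·u = (-1)² + (-3)² + (2)² = 14
proj_u(v) = (v·u / u·u) × u = (3/14) × u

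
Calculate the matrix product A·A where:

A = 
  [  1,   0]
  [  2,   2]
A² = A·A:
A²[1,1] = (1)(1) + (0)(2) = 1
A²[1,2] = (1)(0) + (0)(2) = 0
A²[2,1] = (2)(1) + (2)(2) = 6
A²[2,2] = (2)(0) + (2)(2) = 4
A² = 
  [  1,   0]
  [  6,   4]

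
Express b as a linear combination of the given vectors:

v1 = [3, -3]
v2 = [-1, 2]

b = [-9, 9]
c1 = -3, c2 = 0

b = -3·v1 + 0·v2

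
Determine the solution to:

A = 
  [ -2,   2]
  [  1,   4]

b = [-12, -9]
x = [3, -3]

Row reduce the augmented matrix [A|b]:
R2 → R2 + (1/2)·R1
REF = 
  [ -2,   2, -12]
  [  0,   5, -15]

Back-substitution:
x₂ = (-15) / 5 = -3
x₁ = (-12 - (2)(-3)) / (-2) = 3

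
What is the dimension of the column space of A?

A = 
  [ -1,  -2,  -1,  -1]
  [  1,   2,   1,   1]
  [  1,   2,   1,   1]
Row reduce:
R2 → R2 + (1)·R1
R3 → R3 + (1)·R1
REF = 
  [ -1,  -2,  -1,  -1]
  [  0,   0,   0,   0]
  [  0,   0,   0,   0]
Pivot columns: 1 → 1 pivot.
dim(Col(A)) = number of pivot columns = 1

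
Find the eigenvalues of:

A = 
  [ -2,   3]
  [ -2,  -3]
λ = (-5 + i√23)/2, (-5 - i√23)/2  (≈ -2.5 + 2.398i, -2.5 - 2.398i)

tr(A) = -5, det(A) = 12
Characteristic polynomial: λ² - tr(A)λ + det(A) = λ² + 5λ + 12
λ² + 5λ + 12 = 0  ⇒  λ = (-5 ± √((5)² - 4·(12)))/2 = (-5 ± √(-23))/2
  = (-5 + i√23)/2,  (-5 - i√23)/2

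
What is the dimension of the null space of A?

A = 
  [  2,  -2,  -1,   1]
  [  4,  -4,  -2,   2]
nullity(A) = 3

Row reduce:
R2 → R2 - (2)·R1
REF = 
  [  2,  -2,  -1,   1]
  [  0,   0,   0,   0]
Pivot columns: 1 → 1 pivot.
rank(A) = 1, so nullity(A) = 4 - 1 = 3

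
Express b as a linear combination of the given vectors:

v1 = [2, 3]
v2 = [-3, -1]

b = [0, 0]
c1 = 0, c2 = 0

b = 0·v1 + 0·v2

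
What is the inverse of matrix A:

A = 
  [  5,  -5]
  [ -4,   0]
det(A) = (5)(0) - (-5)(-4) = -20
For a 2×2 matrix, A⁻¹ = (1/det(A)) · [[d, -b], [-c, a]]
    = (-1/20) · [[0, 5], [4, 5]]

A⁻¹ = 
  [   0, -1/4]
  [-1/5, -1/4]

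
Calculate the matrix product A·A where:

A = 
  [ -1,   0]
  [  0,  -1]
A² = A·A:
A²[1,1] = (-1)(-1) + (0)(0) = 1
A²[1,2] = (-1)(0) + (0)(-1) = 0
A²[2,1] = (0)(-1) + (-1)(0) = 0
A²[2,2] = (0)(0) + (-1)(-1) = 1
A² = 
  [  1,   0]
  [  0,   1]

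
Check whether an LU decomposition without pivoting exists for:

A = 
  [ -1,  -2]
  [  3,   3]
Yes.
A[1,1] = -1 ≠ 0, so Gaussian elimination proceeds without a row swap: multiplier ℓ₂₁ = (3)/(-1) = -3, and U[2,2] = 3 - (-3)(-2) = -3.
L = 
  [  1,   0]
  [ -3,   1]
U = 
  [ -1,  -2]
  [  0,  -3]
Check row 2 of LU: [(-3)(-1), (-3)(-2) + (-3)] = [3, 3] = row 2 of A ✓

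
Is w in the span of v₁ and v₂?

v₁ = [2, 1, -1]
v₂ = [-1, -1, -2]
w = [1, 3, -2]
No

Form the augmented matrix and row-reduce:
[v₁|v₂|w] = 
  [  2,  -1,   1]
  [  1,  -1,   3]
  [ -1,  -2,  -2]
R2 → R2 - (1/2)·R1
R3 → R3 + (1/2)·R1
R3 → R3 - (5)·R2
REF = 
  [   2,   -1,    1]
  [   0, -1/2,  5/2]
  [   0,    0,  -14]

Row 3 reads [0 0 | -14], i.e. 0 = -14, so the system is inconsistent and w ∉ span{v₁, v₂}.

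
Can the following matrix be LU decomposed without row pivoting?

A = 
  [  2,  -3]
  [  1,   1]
Yes.
A[1,1] = 2 ≠ 0, so Gaussian elimination proceeds without a row swap: multiplier ℓ₂₁ = (1)/(2) = 1/2, and U[2,2] = 1 - (1/2)(-3) = 5/2.
L = 
  [  1,   0]
  [1/2,   1]
U = 
  [  2,  -3]
  [  0, 5/2]
Check row 2 of LU: [(1/2)(2), (1/2)(-3) + (5/2)] = [1, 1] = row 2 of A ✓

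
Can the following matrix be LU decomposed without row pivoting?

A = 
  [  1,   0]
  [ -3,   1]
Yes.
A[1,1] = 1 ≠ 0, so Gaussian elimination proceeds without a row swap: multiplier ℓ₂₁ = (-3)/(1) = -3, and U[2,2] = 1 - (-3)(0) = 1.
L = 
  [  1,   0]
  [ -3,   1]
U = 
  [  1,   0]
  [  0,   1]
Check row 2 of LU: [(-3)(1), (-3)(0) + 1] = [-3, 1] = row 2 of A ✓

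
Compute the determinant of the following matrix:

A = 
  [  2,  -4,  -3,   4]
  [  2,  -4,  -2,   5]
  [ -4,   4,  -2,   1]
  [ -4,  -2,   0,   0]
Cofactor expansion along row 1: det(A) = a₁₁M₁₁ - a₁₂M₁₂ + a₁₃M₁₃ - a₁₄M₁₄

M₁₁ = det[[-4, -2, 5]; [4, -2, 1]; [-2, 0, 0]]
  = (-4)·((-2)(0) - (1)(0)) - (-2)·((4)(0) - (1)(-2)) + (5)·((4)(0) - (-2)(-2))
  = (-4)(0) - (-2)(2) + (5)(-4)
  = -16
M₁₂ = det[[2, -2, 5]; [-4, -2, 1]; [-4, 0, 0]]
  = (2)·((-2)(0) - (1)(0)) - (-2)·((-4)(0) - (1)(-4)) + (5)·((-4)(0) - (-2)(-4))
  = (2)(0) - (-2)(4) + (5)(-8)
  = -32
M₁₃ = det[[2, -4, 5]; [-4, 4, 1]; [-4, -2, 0]]
  = (2)·((4)(0) - (1)(-2)) - (-4)·((-4)(0) - (1)(-4)) + (5)·((-4)(-2) - (4)(-4))
  = (2)(2) - (-4)(4) + (5)(24)
  = 140
M₁₄ = det[[2, -4, -2]; [-4, 4, -2]; [-4, -2, 0]]
  = (2)·((4)(0) - (-2)(-2)) - (-4)·((-4)(0) - (-2)(-4)) + (-2)·((-4)(-2) - (4)(-4))
  = (2)(-4) - (-4)(-8) + (-2)(24)
  = -88

det(A) = (2)(-16) - (-4)(-32) + (-3)(140) - (4)(-88) = -228

det(A) = -228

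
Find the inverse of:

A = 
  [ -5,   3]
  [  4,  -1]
det(A) = (-5)(-1) - (3)(4) = -7
For a 2×2 matrix, A⁻¹ = (1/det(A)) · [[d, -b], [-c, a]]
    = (-1/7) · [[-1, -3], [-4, -5]]

A⁻¹ = 
  [1/7, 3/7]
  [4/7, 5/7]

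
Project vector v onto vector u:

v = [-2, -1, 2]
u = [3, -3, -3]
v·u = (-2)(3) + (-1)(-3) + (2)(-3) = -9
u·u = (3)² + (-3)² + (-3)² = 27
proj_u(v) = (v·u / u·u) × u = (-9/27) × u = (-1/3) × u

proj_u(v) = [-1, 1, 1]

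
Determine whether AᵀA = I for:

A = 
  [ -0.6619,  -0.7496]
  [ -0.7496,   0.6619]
Yes

AᵀA = 
  [  1,   0]
  [  0,   1]
≈ I (equal to I up to the 4-dp rounding of the entries)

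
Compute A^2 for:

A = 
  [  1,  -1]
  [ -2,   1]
A² = A·A:
A²[1,1] = (1)(1) + (-1)(-2) = 3
A²[1,2] = (1)(-1) + (-1)(1) = -2
A²[2,1] = (-2)(1) + (1)(-2) = -4
A²[2,2] = (-2)(-1) + (1)(1) = 3
A² = 
  [  3,  -2]
  [ -4,   3]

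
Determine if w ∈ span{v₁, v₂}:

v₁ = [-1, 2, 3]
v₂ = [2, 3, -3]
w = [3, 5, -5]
No

Form the augmented matrix and row-reduce:
[v₁|v₂|w] = 
  [ -1,   2,   3]
  [  2,   3,   5]
  [  3,  -3,  -5]
R2 → R2 + (2)·R1
R3 → R3 + (3)·R1
R3 → R3 - (3/7)·R2
REF = 
  [  -1,    2,    3]
  [   0,    7,   11]
  [   0,    0, -5/7]

Row 3 reads [0 0 | -5/7], i.e. 0 = -5/7, so the system is inconsistent and w ∉ span{v₁, v₂}.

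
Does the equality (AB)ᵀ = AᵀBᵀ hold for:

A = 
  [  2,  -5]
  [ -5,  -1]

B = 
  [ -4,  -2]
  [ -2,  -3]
No

(AB)ᵀ = 
  [  2,  22]
  [ 11,  13]

AᵀBᵀ = 
  [  2,  11]
  [ 22,  13]

The two matrices differ, so (AB)ᵀ ≠ AᵀBᵀ in general. The correct identity is (AB)ᵀ = BᵀAᵀ.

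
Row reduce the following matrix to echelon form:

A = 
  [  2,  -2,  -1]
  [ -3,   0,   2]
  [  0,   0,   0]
Row operations:
R2 → R2 + (3/2)·R1

Resulting echelon form:
REF = 
  [  2,  -2,  -1]
  [  0,  -3, 1/2]
  [  0,   0,   0]

Rank = 2 (number of non-zero pivot rows).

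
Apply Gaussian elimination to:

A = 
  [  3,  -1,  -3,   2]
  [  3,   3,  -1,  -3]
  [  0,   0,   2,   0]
Row operations:
R2 → R2 - (1)·R1

Resulting echelon form:
REF = 
  [  3,  -1,  -3,   2]
  [  0,   4,   2,  -5]
  [  0,   0,   2,   0]

Rank = 3 (number of non-zero pivot rows).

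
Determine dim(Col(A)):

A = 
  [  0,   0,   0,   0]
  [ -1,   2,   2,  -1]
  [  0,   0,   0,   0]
dim(Col(A)) = 1

Row reduce:
Swap R1 ↔ R2
REF = 
  [ -1,   2,   2,  -1]
  [  0,   0,   0,   0]
  [  0,   0,   0,   0]
Pivot columns: 1 → 1 pivot.
dim(Col(A)) = number of pivot columns = 1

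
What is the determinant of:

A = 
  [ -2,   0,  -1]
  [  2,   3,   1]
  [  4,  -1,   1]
Cofactor expansion along row 1:
det(A) = (-2)·((3)(1) - (1)(-1)) - (0)·((2)(1) - (1)(4)) + (-1)·((2)(-1) - (3)(4))
  = (-2)(4) - (0)(-2) + (-1)(-14)
  = 6

det(A) = 6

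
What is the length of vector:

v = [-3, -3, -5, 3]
7.211

||v||₂ = √((-3)² + (-3)² + (-5)² + (3)²) = √52 = 7.211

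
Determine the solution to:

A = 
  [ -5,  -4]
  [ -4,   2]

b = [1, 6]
x = [-1, 1]

Row reduce the augmented matrix [A|b]:
R2 → R2 - (4/5)·R1
REF = 
  [  -5,   -4,    1]
  [   0, 26/5, 26/5]

Back-substitution:
x₂ = (26/5) / (26/5) = 1
x₁ = (1 - (-4)(1)) / (-5) = -1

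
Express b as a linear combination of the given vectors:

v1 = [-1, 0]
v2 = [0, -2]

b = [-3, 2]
c1 = 3, c2 = -1

b = 3·v1 + -1·v2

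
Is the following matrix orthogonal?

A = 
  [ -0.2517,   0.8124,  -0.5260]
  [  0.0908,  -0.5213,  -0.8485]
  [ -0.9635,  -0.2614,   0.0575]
Yes

AᵀA = 
  [  0.9999,   0,  -0.0001]
  [  0,   1.0001,   0]
  [ -0.0001,   0,   0.9999]
≈ I (equal to I up to the 4-dp rounding of the entries)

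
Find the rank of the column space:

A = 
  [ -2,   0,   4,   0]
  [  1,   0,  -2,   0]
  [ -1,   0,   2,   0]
dim(Col(A)) = 1

Row reduce:
R2 → R2 + (1/2)·R1
R3 → R3 - (1/2)·R1
REF = 
  [ -2,   0,   4,   0]
  [  0,   0,   0,   0]
  [  0,   0,   0,   0]
Pivot columns: 1 → 1 pivot.
dim(Col(A)) = number of pivot columns = 1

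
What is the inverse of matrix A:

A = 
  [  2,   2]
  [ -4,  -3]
det(A) = (2)(-3) - (2)(-4) = 2
For a 2×2 matrix, A⁻¹ = (1/det(A)) · [[d, -b], [-c, a]]
    = (1/2) · [[-3, -2], [4, 2]]

A⁻¹ = 
  [-3/2,   -1]
  [   2,    1]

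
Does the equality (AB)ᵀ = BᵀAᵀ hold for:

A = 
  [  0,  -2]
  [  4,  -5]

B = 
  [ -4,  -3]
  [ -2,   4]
Yes

(AB)ᵀ = 
  [  4,  -6]
  [ -8, -32]

BᵀAᵀ = 
  [  4,  -6]
  [ -8, -32]

Both sides are equal — this is the standard identity (AB)ᵀ = BᵀAᵀ, which holds for all A, B.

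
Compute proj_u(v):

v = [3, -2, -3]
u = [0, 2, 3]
v·u = (3)(0) + (-2)(2) + (-3)(3) = -13
u·u = (0)² + (2)² + (3)² = 13
proj_u(v) = (v·u / u·u) × u = (-13/13) × u = (-1) × u

proj_u(v) = [0, -2, -3]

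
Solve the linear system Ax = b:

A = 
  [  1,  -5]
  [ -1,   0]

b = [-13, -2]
Row reduce the augmented matrix [A|b]:
R2 → R2 + (1)·R1
REF = 
  [  1,  -5, -13]
  [  0,  -5, -15]

Back-substitution:
x₂ = (-15) / (-5) = 3
x₁ = (-13 - (-5)(3)) / 1 = 2

x = [2, 3]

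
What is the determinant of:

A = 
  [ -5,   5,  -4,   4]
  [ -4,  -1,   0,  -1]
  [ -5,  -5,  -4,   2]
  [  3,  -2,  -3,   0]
512

Cofactor expansion along row 1: det(A) = a₁₁M₁₁ - a₁₂M₁₂ + a₁₃M₁₃ - a₁₄M₁₄

M₁₁ = det[[-1, 0, -1]; [-5, -4, 2]; [-2, -3, 0]]
  = (-1)·((-4)(0) - (2)(-3)) - (0)·((-5)(0) - (2)(-2)) + (-1)·((-5)(-3) - (-4)(-2))
  = (-1)(6) - (0)(4) + (-1)(7)
  = -13
M₁₂ = det[[-4, 0, -1]; [-5, -4, 2]; [3, -3, 0]]
  = (-4)·((-4)(0) - (2)(-3)) - (0)·((-5)(0) - (2)(3)) + (-1)·((-5)(-3) - (-4)(3))
  = (-4)(6) - (0)(-6) + (-1)(27)
  = -51
M₁₃ = det[[-4, -1, -1]; [-5, -5, 2]; [3, -2, 0]]
  = (-4)·((-5)(0) - (2)(-2)) - (-1)·((-5)(0) - (2)(3)) + (-1)·((-5)(-2) - (-5)(3))
  = (-4)(4) - (-1)(-6) + (-1)(25)
  = -47
M₁₄ = det[[-4, -1, 0]; [-5, -5, -4]; [3, -2, -3]]
  = (-4)·((-5)(-3) - (-4)(-2)) - (-1)·((-5)(-3) - (-4)(3)) + (0)·((-5)(-2) - (-5)(3))
  = (-4)(7) - (-1)(27) + (0)(25)
  = -1

det(A) = (-5)(-13) - (5)(-51) + (-4)(-47) - (4)(-1) = 512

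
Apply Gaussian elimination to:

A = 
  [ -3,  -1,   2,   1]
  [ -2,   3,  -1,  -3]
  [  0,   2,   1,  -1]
Row operations:
R2 → R2 - (2/3)·R1
R3 → R3 - (6/11)·R2

Resulting echelon form:
REF = 
  [   -3,    -1,     2,     1]
  [    0,  11/3,  -7/3, -11/3]
  [    0,     0, 25/11,     1]

Rank = 3 (number of non-zero pivot rows).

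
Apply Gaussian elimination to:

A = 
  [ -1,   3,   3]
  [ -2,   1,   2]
Row operations:
R2 → R2 - (2)·R1

Resulting echelon form:
REF = 
  [ -1,   3,   3]
  [  0,  -5,  -4]

Rank = 2 (number of non-zero pivot rows).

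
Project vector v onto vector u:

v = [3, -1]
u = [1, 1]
v·u = (3)(1) + (-1)(1) = 2
u·u = (1)² + (1)² = 2
proj_u(v) = (v·u / u·u) × u = (2/2) × u = (1) × u

proj_u(v) = [1, 1]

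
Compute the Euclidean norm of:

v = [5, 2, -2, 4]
7

||v||₂ = √((5)² + (2)² + (-2)² + (4)²) = √49 = 7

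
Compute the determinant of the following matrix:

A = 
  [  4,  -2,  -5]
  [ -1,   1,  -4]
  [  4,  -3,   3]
-5

Cofactor expansion along row 1:
det(A) = (4)·((1)(3) - (-4)(-3)) - (-2)·((-1)(3) - (-4)(4)) + (-5)·((-1)(-3) - (1)(4))
  = (4)(-9) - (-2)(13) + (-5)(-1)
  = -5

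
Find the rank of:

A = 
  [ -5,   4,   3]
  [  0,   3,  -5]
Row reduce:
(no row operations needed)
REF = 
  [ -5,   4,   3]
  [  0,   3,  -5]
Pivot columns: 1, 2 → 2 pivots.

rank(A) = 2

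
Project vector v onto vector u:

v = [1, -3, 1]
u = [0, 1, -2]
proj_u(v) = [0, -1, 2]

v·u = (1)(0) + (-3)(1) + (1)(-2) = -5
u·u = (0)² + (1)² + (-2)² = 5
proj_u(v) = (v·u / u·u) × u = (-5/5) × u = (-1) × u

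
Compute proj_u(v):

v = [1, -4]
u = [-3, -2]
proj_u(v) = [-15/13, -10/13]

v·u = (1)(-3) + (-4)(-2) = 5
u·u = (-3)² + (-2)² = 13
proj_u(v) = (v·u / u·u) × u = (5/13) × u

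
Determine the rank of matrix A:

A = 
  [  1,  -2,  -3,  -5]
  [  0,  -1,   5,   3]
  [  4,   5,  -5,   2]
Row reduce:
R3 → R3 - (4)·R1
R3 → R3 + (13)·R2
REF = 
  [  1,  -2,  -3,  -5]
  [  0,  -1,   5,   3]
  [  0,   0,  72,  61]
Pivot columns: 1, 2, 3 → 3 pivots.

rank(A) = 3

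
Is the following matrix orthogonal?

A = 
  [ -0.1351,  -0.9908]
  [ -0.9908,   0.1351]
Yes

AᵀA = 
  [  0.9999,   0]
  [  0,   0.9999]
≈ I (equal to I up to the 4-dp rounding of the entries)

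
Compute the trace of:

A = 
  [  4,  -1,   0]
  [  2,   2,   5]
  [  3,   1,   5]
11

tr(A) = 4 + 2 + 5 = 11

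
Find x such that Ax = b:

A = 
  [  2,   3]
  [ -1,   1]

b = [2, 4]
Row reduce the augmented matrix [A|b]:
R2 → R2 + (1/2)·R1
REF = 
  [  2,   3,   2]
  [  0, 5/2,   5]

Back-substitution:
x₂ = 5 / (5/2) = 2
x₁ = (2 - (3)(2)) / 2 = -2

x = [-2, 2]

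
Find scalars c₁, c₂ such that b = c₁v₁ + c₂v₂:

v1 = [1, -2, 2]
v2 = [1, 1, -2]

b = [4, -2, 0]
c1 = 2, c2 = 2

b = 2·v1 + 2·v2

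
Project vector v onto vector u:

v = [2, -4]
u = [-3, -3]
v·u = (2)(-3) + (-4)(-3) = 6
u·u = (-3)² + (-3)² = 18
proj_u(v) = (v·u / u·u) × u = (6/18) × u = (1/3) × u

proj_u(v) = [-1, -1]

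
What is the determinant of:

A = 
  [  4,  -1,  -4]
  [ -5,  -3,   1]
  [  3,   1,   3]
-74

Cofactor expansion along row 1:
det(A) = (4)·((-3)(3) - (1)(1)) - (-1)·((-5)(3) - (1)(3)) + (-4)·((-5)(1) - (-3)(3))
  = (4)(-10) - (-1)(-18) + (-4)(4)
  = -74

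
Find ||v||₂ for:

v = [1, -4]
4.123

||v||₂ = √((1)² + (-4)²) = √17 = 4.123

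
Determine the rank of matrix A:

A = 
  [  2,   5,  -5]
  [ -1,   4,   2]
Row reduce:
R2 → R2 + (1/2)·R1
REF = 
  [   2,    5,   -5]
  [   0, 13/2, -1/2]
Pivot columns: 1, 2 → 2 pivots.

rank(A) = 2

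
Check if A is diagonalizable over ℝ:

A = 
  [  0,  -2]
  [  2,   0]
No

tr(A) = 0, det(A) = 4
Characteristic polynomial: λ² - tr(A)λ + det(A) = λ² + 4
λ² + 4 = 0  ⇒  λ = (0 ± √((0)² - 4·(4)))/2 = (0 ± √(-16))/2
  = 2i,  -2i
Eigenvalues: 2i, -2i  (≈ 0 + 2i, 0 - 2i)
Has complex eigenvalues (not diagonalizable over ℝ).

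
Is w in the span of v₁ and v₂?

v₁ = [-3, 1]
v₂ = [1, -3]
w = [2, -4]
Yes

Form the augmented matrix and row-reduce:
[v₁|v₂|w] = 
  [ -3,   1,   2]
  [  1,  -3,  -4]
R2 → R2 + (1/3)·R1
REF = 
  [   -3,     1,     2]
  [    0,  -8/3, -10/3]

No row of the form [0 0 | nonzero], so the system is consistent. Back-substitution gives c₁ = -1/4, c₂ = 5/4: w = (-1/4)·v₁ + (5/4)·v₂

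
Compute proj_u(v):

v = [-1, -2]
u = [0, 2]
v·u = (-1)(0) + (-2)(2) = -4
u·u = (0)² + (2)² = 4
proj_u(v) = (v·u / u·u) × u = (-4/4) × u = (-1) × u

proj_u(v) = [0, -2]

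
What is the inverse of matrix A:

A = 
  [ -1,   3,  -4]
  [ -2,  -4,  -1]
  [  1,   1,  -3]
det(A) = (-1)·((-4)(-3) - (-1)(1)) - (3)·((-2)(-3) - (-1)(1)) + (-4)·((-2)(1) - (-4)(1))
  = (-1)(13) - (3)(7) + (-4)(2)
  = -42
det(A) = -42 ≠ 0, so A is invertible.

Cofactors Cᵢⱼ = (-1)ⁱ⁺ʲ·Mᵢⱼ:
C = 
  [ 13,  -7,   2]
  [  5,   7,   4]
  [-19,   7,  10]

adj(A) = Cᵀ:
adj(A) = 
  [ 13,   5, -19]
  [ -7,   7,   7]
  [  2,   4,  10]

A⁻¹ = (-1/42) · adj(A):
A⁻¹ = 
  [-13/42,  -5/42,  19/42]
  [   1/6,   -1/6,   -1/6]
  [ -1/21,  -2/21,  -5/21]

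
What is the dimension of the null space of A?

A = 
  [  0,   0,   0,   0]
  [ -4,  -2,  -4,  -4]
nullity(A) = 3

Row reduce:
Swap R1 ↔ R2
REF = 
  [ -4,  -2,  -4,  -4]
  [  0,   0,   0,   0]
Pivot columns: 1 → 1 pivot.
rank(A) = 1, so nullity(A) = 4 - 1 = 3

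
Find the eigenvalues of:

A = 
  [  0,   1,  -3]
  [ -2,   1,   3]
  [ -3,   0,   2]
Characteristic polynomial: det(λI - A) = λ³ - 3λ² - 5λ + 14
Testing integer divisors of the constant term: p(2) = 0, so (λ - 2) is a factor:
p(λ) = (λ - 2)(λ² - λ - 7)
λ² - λ - 7 = 0  ⇒  λ = (1 ± √((-1)² - 4·(-7)))/2 = (1 ± √(29))/2
  = (1 + √29)/2,  (1 - √29)/2

λ = 2, (1 + √29)/2, (1 - √29)/2  (≈ 2, 3.193, -2.193)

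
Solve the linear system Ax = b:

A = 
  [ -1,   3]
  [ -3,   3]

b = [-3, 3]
x = [-3, -2]

Row reduce the augmented matrix [A|b]:
R2 → R2 - (3)·R1
REF = 
  [ -1,   3,  -3]
  [  0,  -6,  12]

Back-substitution:
x₂ = 12 / (-6) = -2
x₁ = (-3 - (3)(-2)) / (-1) = -3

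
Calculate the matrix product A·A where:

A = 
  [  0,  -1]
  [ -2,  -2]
A² = A·A:
A²[1,1] = (0)(0) + (-1)(-2) = 2
A²[1,2] = (0)(-1) + (-1)(-2) = 2
A²[2,1] = (-2)(0) + (-2)(-2) = 4
A²[2,2] = (-2)(-1) + (-2)(-2) = 6
A² = 
  [  2,   2]
  [  4,   6]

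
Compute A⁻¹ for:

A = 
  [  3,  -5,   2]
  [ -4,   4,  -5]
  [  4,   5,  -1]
det(A) = (3)·((4)(-1) - (-5)(5)) - (-5)·((-4)(-1) - (-5)(4)) + (2)·((-4)(5) - (4)(4))
  = (3)(21) - (-5)(24) + (2)(-36)
  = 111
det(A) = 111 ≠ 0, so A is invertible.

Cofactors Cᵢⱼ = (-1)ⁱ⁺ʲ·Mᵢⱼ:
C = 
  [ 21, -24, -36]
  [  5, -11, -35]
  [ 17,   7,  -8]

adj(A) = Cᵀ:
adj(A) = 
  [ 21,   5,  17]
  [-24, -11,   7]
  [-36, -35,  -8]

A⁻¹ = (1/111) · adj(A):
A⁻¹ = 
  [   7/37,   5/111,  17/111]
  [  -8/37, -11/111,   7/111]
  [ -12/37, -35/111,  -8/111]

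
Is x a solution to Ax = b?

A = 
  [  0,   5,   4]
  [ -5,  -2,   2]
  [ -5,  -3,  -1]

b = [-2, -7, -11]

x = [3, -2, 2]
Yes

Ax = [-2, -7, -11] = b ✓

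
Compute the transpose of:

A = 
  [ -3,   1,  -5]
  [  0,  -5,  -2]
Aᵀ = 
  [ -3,   0]
  [  1,  -5]
  [ -5,  -2]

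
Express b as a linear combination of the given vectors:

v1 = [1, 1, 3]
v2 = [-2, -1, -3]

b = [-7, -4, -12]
c1 = -1, c2 = 3

b = -1·v1 + 3·v2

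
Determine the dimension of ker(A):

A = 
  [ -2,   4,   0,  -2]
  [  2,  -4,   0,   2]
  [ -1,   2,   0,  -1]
nullity(A) = 3

Row reduce:
R2 → R2 + (1)·R1
R3 → R3 - (1/2)·R1
REF = 
  [ -2,   4,   0,  -2]
  [  0,   0,   0,   0]
  [  0,   0,   0,   0]
Pivot columns: 1 → 1 pivot.
rank(A) = 1, so nullity(A) = 4 - 1 = 3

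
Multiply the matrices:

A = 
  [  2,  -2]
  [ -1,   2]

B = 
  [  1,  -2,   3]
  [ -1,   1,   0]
AB = 
  [  4,  -6,   6]
  [ -3,   4,  -3]

A is 2×2 and B is 2×3, so AB is 2×3. Each entry is (row of A)·(column of B):
AB[1,1] = (2)(1) + (-2)(-1) = 4
AB[1,2] = (2)(-2) + (-2)(1) = -6
AB[1,3] = (2)(3) + (-2)(0) = 6
AB[2,1] = (-1)(1) + (2)(-1) = -3
AB[2,2] = (-1)(-2) + (2)(1) = 4
AB[2,3] = (-1)(3) + (2)(0) = -3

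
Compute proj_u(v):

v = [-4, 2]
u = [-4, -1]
v·u = (-4)(-4) + (2)(-1) = 14
u·u = (-4)² + (-1)² = 17
proj_u(v) = (v·u / u·u) × u = (14/17) × u

proj_u(v) = [-56/17, -14/17]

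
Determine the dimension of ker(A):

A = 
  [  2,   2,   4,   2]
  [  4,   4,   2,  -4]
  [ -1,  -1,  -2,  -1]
nullity(A) = 2

Row reduce:
R2 → R2 - (2)·R1
R3 → R3 + (1/2)·R1
REF = 
  [  2,   2,   4,   2]
  [  0,   0,  -6,  -8]
  [  0,   0,   0,   0]
Pivot columns: 1, 3 → 2 pivots.
rank(A) = 2, so nullity(A) = 4 - 2 = 2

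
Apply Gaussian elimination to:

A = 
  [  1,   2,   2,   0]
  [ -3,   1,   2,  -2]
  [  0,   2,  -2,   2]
Row operations:
R2 → R2 + (3)·R1
R3 → R3 - (2/7)·R2

Resulting echelon form:
REF = 
  [    1,     2,     2,     0]
  [    0,     7,     8,    -2]
  [    0,     0, -30/7,  18/7]

Rank = 3 (number of non-zero pivot rows).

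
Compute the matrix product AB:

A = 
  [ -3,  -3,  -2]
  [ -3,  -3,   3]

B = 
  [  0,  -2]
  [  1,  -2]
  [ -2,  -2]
AB = 
  [  1,  16]
  [ -9,   6]

A is 2×3 and B is 3×2, so AB is 2×2. Each entry is (row of A)·(column of B):
AB[1,1] = (-3)(0) + (-3)(1) + (-2)(-2) = 1
AB[1,2] = (-3)(-2) + (-3)(-2) + (-2)(-2) = 16
AB[2,1] = (-3)(0) + (-3)(1) + (3)(-2) = -9
AB[2,2] = (-3)(-2) + (-3)(-2) + (3)(-2) = 6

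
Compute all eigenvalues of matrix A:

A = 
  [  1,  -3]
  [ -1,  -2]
λ = (-1 + √21)/2, (-1 - √21)/2  (≈ 1.791, -2.791)

tr(A) = -1, det(A) = -5
Characteristic polynomial: λ² - tr(A)λ + det(A) = λ² + λ - 5
λ² + λ - 5 = 0  ⇒  λ = (-1 ± √((1)² - 4·(-5)))/2 = (-1 ± √(21))/2
  = (-1 + √21)/2,  (-1 - √21)/2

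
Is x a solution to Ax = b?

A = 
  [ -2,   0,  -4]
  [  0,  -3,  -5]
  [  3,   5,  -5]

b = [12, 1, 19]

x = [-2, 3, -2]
Yes

Ax = [12, 1, 19] = b ✓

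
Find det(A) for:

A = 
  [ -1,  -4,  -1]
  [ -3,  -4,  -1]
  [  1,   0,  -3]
24

Cofactor expansion along row 1:
det(A) = (-1)·((-4)(-3) - (-1)(0)) - (-4)·((-3)(-3) - (-1)(1)) + (-1)·((-3)(0) - (-4)(1))
  = (-1)(12) - (-4)(10) + (-1)(4)
  = 24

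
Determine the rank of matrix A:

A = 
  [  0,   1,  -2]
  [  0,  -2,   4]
Row reduce:
R2 → R2 + (2)·R1
REF = 
  [  0,   1,  -2]
  [  0,   0,   0]
Pivot columns: 2 → 1 pivot.

rank(A) = 1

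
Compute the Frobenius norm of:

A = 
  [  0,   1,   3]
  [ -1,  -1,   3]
||A||_F = 4.583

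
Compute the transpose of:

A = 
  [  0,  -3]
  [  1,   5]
Aᵀ = 
  [  0,   1]
  [ -3,   5]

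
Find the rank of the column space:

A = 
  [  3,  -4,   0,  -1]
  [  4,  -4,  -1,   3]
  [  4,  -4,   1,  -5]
Row reduce:
R2 → R2 - (4/3)·R1
R3 → R3 - (4/3)·R1
R3 → R3 - (1)·R2
REF = 
  [   3,   -4,    0,   -1]
  [   0,  4/3,   -1, 13/3]
  [   0,    0,    2,   -8]
Pivot columns: 1, 2, 3 → 3 pivots.
dim(Col(A)) = number of pivot columns = 3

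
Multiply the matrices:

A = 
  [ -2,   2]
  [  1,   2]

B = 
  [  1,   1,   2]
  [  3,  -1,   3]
AB = 
  [  4,  -4,   2]
  [  7,  -1,   8]

A is 2×2 and B is 2×3, so AB is 2×3. Each entry is (row of A)·(column of B):
AB[1,1] = (-2)(1) + (2)(3) = 4
AB[1,2] = (-2)(1) + (2)(-1) = -4
AB[1,3] = (-2)(2) + (2)(3) = 2
AB[2,1] = (1)(1) + (2)(3) = 7
AB[2,2] = (1)(1) + (2)(-1) = -1
AB[2,3] = (1)(2) + (2)(3) = 8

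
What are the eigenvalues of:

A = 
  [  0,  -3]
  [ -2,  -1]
λ = 2, -3

tr(A) = -1, det(A) = -6
Characteristic polynomial: λ² - tr(A)λ + det(A) = λ² + λ - 6
λ² + λ - 6 = (λ + 3)(λ - 2)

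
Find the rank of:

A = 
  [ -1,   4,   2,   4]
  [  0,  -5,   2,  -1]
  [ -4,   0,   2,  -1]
Row reduce:
R3 → R3 - (4)·R1
R3 → R3 - (16/5)·R2
REF = 
  [   -1,     4,     2,     4]
  [    0,    -5,     2,    -1]
  [    0,     0, -62/5, -69/5]
Pivot columns: 1, 2, 3 → 3 pivots.

rank(A) = 3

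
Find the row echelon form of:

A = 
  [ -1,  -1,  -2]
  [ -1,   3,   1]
Row operations:
R2 → R2 - (1)·R1

Resulting echelon form:
REF = 
  [ -1,  -1,  -2]
  [  0,   4,   3]

Rank = 2 (number of non-zero pivot rows).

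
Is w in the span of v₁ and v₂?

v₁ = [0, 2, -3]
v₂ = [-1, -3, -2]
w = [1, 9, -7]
Yes

Form the augmented matrix and row-reduce:
[v₁|v₂|w] = 
  [  0,  -1,   1]
  [  2,  -3,   9]
  [ -3,  -2,  -7]
Swap R1 ↔ R2
R3 → R3 + (3/2)·R1
R3 → R3 - (13/2)·R2
REF = 
  [  2,  -3,   9]
  [  0,  -1,   1]
  [  0,   0,   0]

No row of the form [0 0 | nonzero], so the system is consistent. Back-substitution gives c₁ = 3, c₂ = -1: w = (3)·v₁ + (-1)·v₂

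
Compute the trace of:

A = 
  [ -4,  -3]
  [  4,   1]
-3

tr(A) = -4 + 1 = -3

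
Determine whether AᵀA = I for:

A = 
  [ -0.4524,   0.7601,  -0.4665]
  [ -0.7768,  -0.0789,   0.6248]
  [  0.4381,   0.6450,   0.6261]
Yes

AᵀA = 
  [  1,   0,   0]
  [  0,   1,   0]
  [  0,   0,   1]
≈ I (equal to I up to the 4-dp rounding of the entries)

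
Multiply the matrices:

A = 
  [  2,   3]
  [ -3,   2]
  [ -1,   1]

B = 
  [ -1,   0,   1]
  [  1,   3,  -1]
AB = 
  [  1,   9,  -1]
  [  5,   6,  -5]
  [  2,   3,  -2]

A is 3×2 and B is 2×3, so AB is 3×3. Each entry is (row of A)·(column of B):
AB[1,1] = (2)(-1) + (3)(1) = 1
AB[1,2] = (2)(0) + (3)(3) = 9
AB[1,3] = (2)(1) + (3)(-1) = -1
AB[2,1] = (-3)(-1) + (2)(1) = 5
AB[2,2] = (-3)(0) + (2)(3) = 6
AB[2,3] = (-3)(1) + (2)(-1) = -5
AB[3,1] = (-1)(-1) + (1)(1) = 2
AB[3,2] = (-1)(0) + (1)(3) = 3
AB[3,3] = (-1)(1) + (1)(-1) = -2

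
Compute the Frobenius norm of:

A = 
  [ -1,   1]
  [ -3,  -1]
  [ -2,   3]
||A||_F = 5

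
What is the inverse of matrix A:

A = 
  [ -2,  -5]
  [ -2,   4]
det(A) = (-2)(4) - (-5)(-2) = -18
For a 2×2 matrix, A⁻¹ = (1/det(A)) · [[d, -b], [-c, a]]
    = (-1/18) · [[4, 5], [2, -2]]

A⁻¹ = 
  [ -2/9, -5/18]
  [ -1/9,   1/9]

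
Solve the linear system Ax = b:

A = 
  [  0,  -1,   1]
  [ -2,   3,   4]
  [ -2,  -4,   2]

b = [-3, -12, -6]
x = [0, 0, -3]

Row reduce the augmented matrix [A|b]:
Swap R1 ↔ R2
R3 → R3 - (1)·R1
R3 → R3 - (7)·R2
REF = 
  [ -2,   3,   4, -12]
  [  0,  -1,   1,  -3]
  [  0,   0,  -9,  27]

Back-substitution:
x₃ = 27 / (-9) = -3
x₂ = (-3 - (1)(-3)) / (-1) = 0
x₁ = (-12 - (3)(0) - (4)(-3)) / (-2) = 0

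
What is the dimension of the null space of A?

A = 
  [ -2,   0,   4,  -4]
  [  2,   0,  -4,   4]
nullity(A) = 3

Row reduce:
R2 → R2 + (1)·R1
REF = 
  [ -2,   0,   4,  -4]
  [  0,   0,   0,   0]
Pivot columns: 1 → 1 pivot.
rank(A) = 1, so nullity(A) = 4 - 1 = 3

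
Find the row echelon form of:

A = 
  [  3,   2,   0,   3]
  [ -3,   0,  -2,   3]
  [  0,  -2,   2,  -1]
Row operations:
R2 → R2 + (1)·R1
R3 → R3 + (1)·R2

Resulting echelon form:
REF = 
  [  3,   2,   0,   3]
  [  0,   2,  -2,   6]
  [  0,   0,   0,   5]

Rank = 3 (number of non-zero pivot rows).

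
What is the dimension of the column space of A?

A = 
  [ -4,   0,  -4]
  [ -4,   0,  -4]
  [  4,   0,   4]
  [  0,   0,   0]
dim(Col(A)) = 1

Row reduce:
R2 → R2 - (1)·R1
R3 → R3 + (1)·R1
REF = 
  [ -4,   0,  -4]
  [  0,   0,   0]
  [  0,   0,   0]
  [  0,   0,   0]
Pivot columns: 1 → 1 pivot.
dim(Col(A)) = number of pivot columns = 1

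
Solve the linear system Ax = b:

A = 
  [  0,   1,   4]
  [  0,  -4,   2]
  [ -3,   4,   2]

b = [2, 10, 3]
x = [-3, -2, 1]

Row reduce the augmented matrix [A|b]:
Swap R1 ↔ R3
R3 → R3 + (1/4)·R2
REF = 
  [ -3,   4,   2,   3]
  [  0,  -4,   2,  10]
  [  0,   0, 9/2, 9/2]

Back-substitution:
x₃ = (9/2) / (9/2) = 1
x₂ = (10 - (2)(1)) / (-4) = -2
x₁ = (3 - (4)(-2) - (2)(1)) / (-3) = -3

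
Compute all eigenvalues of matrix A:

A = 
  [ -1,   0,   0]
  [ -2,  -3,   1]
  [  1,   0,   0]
λ = 0, -1, -3

Characteristic polynomial: det(λI - A) = λ³ + 4λ² + 3λ
The constant term is 0, so λ = 0 is a root: p(λ) = λ(λ² + 4λ + 3)
λ² + 4λ + 3 = (λ + 3)(λ + 1)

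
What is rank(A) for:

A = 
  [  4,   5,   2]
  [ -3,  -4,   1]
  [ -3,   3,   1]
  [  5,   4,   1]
rank(A) = 3

Row reduce:
R2 → R2 + (3/4)·R1
R3 → R3 + (3/4)·R1
R4 → R4 - (5/4)·R1
R3 → R3 + (27)·R2
R4 → R4 - (9)·R2
R4 → R4 + (12/35)·R3
REF = 
  [   4,    5,    2]
  [   0, -1/4,  5/2]
  [   0,    0,   70]
  [   0,    0,    0]
Pivot columns: 1, 2, 3 → 3 pivots.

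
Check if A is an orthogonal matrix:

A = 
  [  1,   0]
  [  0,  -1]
Yes

AᵀA = 
  [  1,   0]
  [  0,   1]
= I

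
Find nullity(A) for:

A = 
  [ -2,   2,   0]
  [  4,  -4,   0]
nullity(A) = 2

Row reduce:
R2 → R2 + (2)·R1
REF = 
  [ -2,   2,   0]
  [  0,   0,   0]
Pivot columns: 1 → 1 pivot.
rank(A) = 1, so nullity(A) = 3 - 1 = 2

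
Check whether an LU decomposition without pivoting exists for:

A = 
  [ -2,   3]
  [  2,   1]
Yes.
A[1,1] = -2 ≠ 0, so Gaussian elimination proceeds without a row swap: multiplier ℓ₂₁ = (2)/(-2) = -1, and U[2,2] = 1 - (-1)(3) = 4.
L = 
  [  1,   0]
  [ -1,   1]
U = 
  [ -2,   3]
  [  0,   4]
Check row 2 of LU: [(-1)(-2), (-1)(3) + 4] = [2, 1] = row 2 of A ✓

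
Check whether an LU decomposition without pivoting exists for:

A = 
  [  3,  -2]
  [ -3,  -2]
Yes.
A[1,1] = 3 ≠ 0, so Gaussian elimination proceeds without a row swap: multiplier ℓ₂₁ = (-3)/(3) = -1, and U[2,2] = -2 - (-1)(-2) = -4.
L = 
  [  1,   0]
  [ -1,   1]
U = 
  [  3,  -2]
  [  0,  -4]
Check row 2 of LU: [(-1)(3), (-1)(-2) + (-4)] = [-3, -2] = row 2 of A ✓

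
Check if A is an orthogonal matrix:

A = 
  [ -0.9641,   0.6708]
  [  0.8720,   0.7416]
No

AᵀA = 
  [  1.6899,   0]
  [  0,   0.9999]
≠ I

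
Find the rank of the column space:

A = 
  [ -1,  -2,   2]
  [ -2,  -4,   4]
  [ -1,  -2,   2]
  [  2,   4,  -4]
Row reduce:
R2 → R2 - (2)·R1
R3 → R3 - (1)·R1
R4 → R4 + (2)·R1
REF = 
  [ -1,  -2,   2]
  [  0,   0,   0]
  [  0,   0,   0]
  [  0,   0,   0]
Pivot columns: 1 → 1 pivot.
dim(Col(A)) = number of pivot columns = 1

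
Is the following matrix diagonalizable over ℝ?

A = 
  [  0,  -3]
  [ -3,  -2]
Yes

tr(A) = -2, det(A) = -9
Characteristic polynomial: λ² - tr(A)λ + det(A) = λ² + 2λ - 9
λ² + 2λ - 9 = 0  ⇒  λ = (-2 ± √((2)² - 4·(-9)))/2 = (-2 ± √(40))/2
  = -1 + √10,  -1 - √10
Eigenvalues: -1 + √10, -1 - √10  (≈ 2.162, -4.162)
The two irrational eigenvalues are distinct (simple), so each has alg. mult. = geom. mult. = 1.
Sum of geometric multiplicities equals n, so A has n independent eigenvectors.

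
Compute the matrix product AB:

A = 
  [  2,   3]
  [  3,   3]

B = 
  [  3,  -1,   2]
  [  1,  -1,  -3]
AB = 
  [  9,  -5,  -5]
  [ 12,  -6,  -3]

A is 2×2 and B is 2×3, so AB is 2×3. Each entry is (row of A)·(column of B):
AB[1,1] = (2)(3) + (3)(1) = 9
AB[1,2] = (2)(-1) + (3)(-1) = -5
AB[1,3] = (2)(2) + (3)(-3) = -5
AB[2,1] = (3)(3) + (3)(1) = 12
AB[2,2] = (3)(-1) + (3)(-1) = -6
AB[2,3] = (3)(2) + (3)(-3) = -3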